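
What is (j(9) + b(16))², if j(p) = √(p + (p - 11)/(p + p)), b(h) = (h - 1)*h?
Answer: 518480/9 + 640*√5 ≈ 59040.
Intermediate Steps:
b(h) = h*(-1 + h) (b(h) = (-1 + h)*h = h*(-1 + h))
j(p) = √(p + (-11 + p)/(2*p)) (j(p) = √(p + (-11 + p)/((2*p))) = √(p + (-11 + p)*(1/(2*p))) = √(p + (-11 + p)/(2*p)))
(j(9) + b(16))² = (√(2 - 22/9 + 4*9)/2 + 16*(-1 + 16))² = (√(2 - 22*⅑ + 36)/2 + 16*15)² = (√(2 - 22/9 + 36)/2 + 240)² = (√(320/9)/2 + 240)² = ((8*√5/3)/2 + 240)² = (4*√5/3 + 240)² = (240 + 4*√5/3)²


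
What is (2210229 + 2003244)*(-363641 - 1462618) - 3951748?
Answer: -7694896939255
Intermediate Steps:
(2210229 + 2003244)*(-363641 - 1462618) - 3951748 = 4213473*(-1826259) - 3951748 = -7694892987507 - 3951748 = -7694896939255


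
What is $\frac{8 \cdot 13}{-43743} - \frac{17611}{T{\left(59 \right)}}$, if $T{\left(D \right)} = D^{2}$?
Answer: $- \frac{770719997}{152269383} \approx -5.0616$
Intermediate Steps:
$\frac{8 \cdot 13}{-43743} - \frac{17611}{T{\left(59 \right)}} = \frac{8 \cdot 13}{-43743} - \frac{17611}{59^{2}} = 104 \left(- \frac{1}{43743}\right) - \frac{17611}{3481} = - \frac{104}{43743} - \frac{17611}{3481} = - \frac{770719997}{152269383}$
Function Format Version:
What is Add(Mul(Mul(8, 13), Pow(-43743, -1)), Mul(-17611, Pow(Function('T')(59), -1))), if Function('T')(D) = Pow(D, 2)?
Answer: Rational(-770719997, 152269383) ≈ -5.0616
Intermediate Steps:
Add(Mul(Mul(8, 13), Pow(-43743, -1)), Mul(-17611, Pow(Function('T')(59), -1))) = Add(Mul(Mul(8, 13), Pow(-43743, -1)), Mul(-17611, Pow(Pow(59, 2), -1))) = Add(Mul(104, Rational(-1, 43743)), Mul(-17611, Pow(3481, -1))) = Add(Rational(-104, 43743), Mul(-17611, Rational(1, 3481))) = Add(Rational(-104, 43743), Rational(-17611, 3481)) = Rational(-770719997, 152269383)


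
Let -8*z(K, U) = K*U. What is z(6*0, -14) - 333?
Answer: -333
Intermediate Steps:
z(K, U) = -K*U/8
z(6*0, -14) - 333 = -⅛*6*0*(-14) - 333 = -⅛*0*(-14) - 333 = 0 - 333 = -333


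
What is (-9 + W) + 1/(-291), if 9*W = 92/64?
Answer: -123529/13968 ≈ -8.8437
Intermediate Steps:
W = 23/144 (W = (92/64)/9 = (92*(1/64))/9 = (⅑)*(23/16) = 23/144 ≈ 0.15972)
(-9 + W) + 1/(-291) = (-9 + 23/144) + 1/(-291) = -1273/144 - 1/291 = -123529/13968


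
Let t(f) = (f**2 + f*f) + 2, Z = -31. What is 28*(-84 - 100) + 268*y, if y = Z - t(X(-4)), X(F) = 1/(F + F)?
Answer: -112035/8 ≈ -14004.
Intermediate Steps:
X(F) = 1/(2*F)
t(f) = 2 + 2*f**2 (t(f) = (f**2 + f**2) + 2 = 2*f**2 + 2 = 2 + 2*f**2)
y = -1057/32 (y = -31 - (2 + 2*((1/2)/(-4))**2) = -31 - (2 + 2*((1/2)*(-1/4))**2) = -31 - (2 + 2*(-1/8)**2) = -31 - (2 + 2*(1/64)) = -31 - (2 + 1/32) = -31 - 1*65/32 = -31 - 65/32 = -1057/32 ≈ -33.031)
28*(-84 - 100) + 268*y = 28*(-84 - 100) + 268*(-1057/32) = 28*(-184) - 70819/8 = -5152 - 70819/8 = -112035/8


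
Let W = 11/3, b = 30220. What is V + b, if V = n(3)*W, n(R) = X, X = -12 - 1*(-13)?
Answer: 90671/3 ≈ 30224.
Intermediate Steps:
X = 1 (X = -12 + 13 = 1)
n(R) = 1
W = 11/3 (W = 11*(⅓) = 11/3 ≈ 3.6667)
V = 11/3 (V = 1*(11/3) = 11/3 ≈ 3.6667)
V + b = 11/3 + 30220 = 90671/3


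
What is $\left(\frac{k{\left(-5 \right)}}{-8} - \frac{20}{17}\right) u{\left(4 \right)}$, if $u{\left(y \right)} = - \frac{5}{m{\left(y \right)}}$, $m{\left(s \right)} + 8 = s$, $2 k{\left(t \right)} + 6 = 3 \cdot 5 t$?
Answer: $\frac{5285}{1088} \approx 4.8575$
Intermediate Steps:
$k{\left(t \right)} = -3 + \frac{15 t}{2}$ ($k{\left(t \right)} = -3 + \frac{3 \cdot 5 t}{2} = -3 + \frac{15 t}{2}$)
$m{\left(s \right)} = -8 + s$
$u{\left(y \right)} = - \frac{5}{-8 + y}$
$\left(\frac{k{\left(-5 \right)}}{-8} - \frac{20}{17}\right) u{\left(4 \right)} = \left(\frac{-3 + \frac{15}{2} \left(-5\right)}{-8} - \frac{20}{17}\right) \left(- \frac{5}{-8 + 4}\right) = \left(\left(-3 - \frac{75}{2}\right) \left(- \frac{1}{8}\right) - \frac{20}{17}\right) \left(- \frac{5}{-4}\right) = \left(\left(- \frac{81}{2}\right) \left(- \frac{1}{8}\right) - \frac{20}{17}\right) \left(\left(-5\right) \left(- \frac{1}{4}\right)\right) = \left(\frac{81}{16} - \frac{20}{17}\right) \frac{5}{4} = \frac{1057}{272} \cdot \frac{5}{4} = \frac{5285}{1088}$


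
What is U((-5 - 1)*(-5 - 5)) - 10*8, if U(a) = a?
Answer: -20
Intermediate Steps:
U((-5 - 1)*(-5 - 5)) - 10*8 = (-5 - 1)*(-5 - 5) - 10*8 = -6*(-10) - 80 = 60 - 80 = -20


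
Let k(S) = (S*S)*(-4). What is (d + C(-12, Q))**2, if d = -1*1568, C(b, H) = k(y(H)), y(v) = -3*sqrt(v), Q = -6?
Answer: 1827904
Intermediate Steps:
k(S) = -4*S**2 (k(S) = S**2*(-4) = -4*S**2)
C(b, H) = -36*H (C(b, H) = -4*9*H = -36*H)
d = -1568
(d + C(-12, Q))**2 = (-1568 - 36*(-6))**2 = (-1568 + 216)**2 = (-1352)**2 = 1827904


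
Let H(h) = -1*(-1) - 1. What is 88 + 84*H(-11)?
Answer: 88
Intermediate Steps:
H(h) = 0 (H(h) = 1 - 1 = 0)
88 + 84*H(-11) = 88 + 84*0 = 88 + 0 = 88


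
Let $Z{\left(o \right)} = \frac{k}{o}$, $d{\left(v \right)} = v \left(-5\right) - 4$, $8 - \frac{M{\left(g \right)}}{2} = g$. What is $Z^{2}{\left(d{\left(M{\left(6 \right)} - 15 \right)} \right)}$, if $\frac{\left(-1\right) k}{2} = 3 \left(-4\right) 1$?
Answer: $\frac{64}{289} \approx 0.22145$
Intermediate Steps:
$M{\left(g \right)} = 16 - 2 g$
$k = 24$ ($k = - 2 \cdot 3 \left(-4\right) 1 = - 2 \left(\left(-12\right) 1\right) = \left(-2\right) \left(-12\right) = 24$)
$d{\left(v \right)} = -4 - 5 v$ ($d{\left(v \right)} = - 5 v - 4 = -4 - 5 v$)
$Z{\left(o \right)} = \frac{24}{o}$
$Z^{2}{\left(d{\left(M{\left(6 \right)} - 15 \right)} \right)} = \left(\frac{24}{-4 - 5 \left(\left(16 - 12\right) - 15\right)}\right)^{2} = \left(\frac{24}{-4 - 5 \left(4 - 15\right)}\right)^{2} = \left(\frac{24}{-4 - -55}\right)^{2} = \left(\frac{24}{-4 + 55}\right)^{2} = \left(\frac{24}{51}\right)^{2} = \left(24 \cdot \frac{1}{51}\right)^{2} = \left(\frac{8}{17}\right)^{2} = \frac{64}{289}$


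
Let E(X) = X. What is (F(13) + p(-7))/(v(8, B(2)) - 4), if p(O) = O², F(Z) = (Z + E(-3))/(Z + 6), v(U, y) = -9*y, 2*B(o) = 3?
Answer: -1882/665 ≈ -2.8301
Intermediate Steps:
B(o) = 3/2 (B(o) = (½)*3 = 3/2)
F(Z) = (-3 + Z)/(6 + Z) (F(Z) = (Z - 3)/(Z + 6) = (-3 + Z)/(6 + Z))
(F(13) + p(-7))/(v(8, B(2)) - 4) = ((-3 + 13)/(6 + 13) + (-7)²)/(-9*3/2 - 4) = (10/19 + 49)/(-27/2 - 4) = ((1/19)*10 + 49)/(-35/2) = (10/19 + 49)*(-2/35) = (941/19)*(-2/35) = -1882/665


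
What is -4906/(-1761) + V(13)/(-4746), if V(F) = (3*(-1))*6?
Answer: 3885929/1392951 ≈ 2.7897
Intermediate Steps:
V(F) = -18 (V(F) = -3*6 = -18)
-4906/(-1761) + V(13)/(-4746) = -4906/(-1761) - 18/(-4746) = -4906*(-1/1761) - 18*(-1/4746) = 4906/1761 + 3/791 = 3885929/1392951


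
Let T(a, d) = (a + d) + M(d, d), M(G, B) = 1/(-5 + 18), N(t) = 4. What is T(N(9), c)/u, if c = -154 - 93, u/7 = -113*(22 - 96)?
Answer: -1579/380471 ≈ -0.0041501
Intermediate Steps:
M(G, B) = 1/13
u = 58534 (u = 7*(-113*(22 - 96)) = 7*(-113*(-74)) = 7*8362 = 58534)
c = -247
T(a, d) = 1/13 + a + d (T(a, d) = (a + d) + 1/13 = 1/13 + a + d)
T(N(9), c)/u = (1/13 + 4 - 247)/58534 = -3158/13*1/58534 = -1579/380471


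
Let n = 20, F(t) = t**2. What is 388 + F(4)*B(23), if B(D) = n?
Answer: 708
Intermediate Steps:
B(D) = 20
388 + F(4)*B(23) = 388 + 4**2*20 = 388 + 16*20 = 388 + 320 = 708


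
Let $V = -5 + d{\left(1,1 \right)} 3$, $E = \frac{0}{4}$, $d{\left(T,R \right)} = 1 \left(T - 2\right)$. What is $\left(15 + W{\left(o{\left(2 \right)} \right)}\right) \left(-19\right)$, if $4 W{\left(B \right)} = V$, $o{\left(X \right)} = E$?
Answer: $-247$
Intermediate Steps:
$d{\left(T,R \right)} = -2 + T$ ($d{\left(T,R \right)} = 1 \left(-2 + T\right) = -2 + T$)
$E = 0$ ($E = 0 \cdot \frac{1}{4} = 0$)
$o{\left(X \right)} = 0$
$V = -8$ ($V = -5 + \left(-2 + 1\right) 3 = -5 - 3 = -8$)
$W{\left(B \right)} = -2$ ($W{\left(B \right)} = \frac{1}{4} \left(-8\right) = -2$)
$\left(15 + W{\left(o{\left(2 \right)} \right)}\right) \left(-19\right) = \left(15 - 2\right) \left(-19\right) = 13 \left(-19\right) = -247$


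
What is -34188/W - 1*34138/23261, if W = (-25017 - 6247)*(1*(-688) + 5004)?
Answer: -1151407564361/784683224416 ≈ -1.4674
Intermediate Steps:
W = -134935424 (W = -31264*(-688 + 5004) = -31264*4316 = -134935424)
-34188/W - 1*34138/23261 = -34188/(-134935424) - 1*34138/23261 = -34188*(-1/134935424) - 34138*1/23261 = 8547/33733856 - 34138/23261 = -1151407564361/784683224416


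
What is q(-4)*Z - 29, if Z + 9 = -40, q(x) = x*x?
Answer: -813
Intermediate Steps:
q(x) = x**2
Z = -49 (Z = -9 - 40 = -49)
q(-4)*Z - 29 = (-4)**2*(-49) - 29 = 16*(-49) - 29 = -784 - 29 = -813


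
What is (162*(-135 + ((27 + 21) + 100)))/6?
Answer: 351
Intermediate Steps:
(162*(-135 + ((27 + 21) + 100)))/6 = (162*(-135 + (48 + 100)))*(⅙) = (162*(-135 + 148))*(⅙) = (162*13)*(⅙) = 2106*(⅙) = 351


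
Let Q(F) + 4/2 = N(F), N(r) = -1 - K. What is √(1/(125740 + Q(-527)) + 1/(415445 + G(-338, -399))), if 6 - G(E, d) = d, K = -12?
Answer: √1132867430116734/10458544330 ≈ 0.0032182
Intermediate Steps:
N(r) = 11 (N(r) = -1 - 1*(-12) = -1 + 12 = 11)
G(E, d) = 6 - d
Q(F) = 9 (Q(F) = -2 + 11 = 9)
√(1/(125740 + Q(-527)) + 1/(415445 + G(-338, -399))) = √(1/(125740 + 9) + 1/(415445 + (6 - 1*(-399)))) = √(1/125749 + 1/(415445 + (6 + 399))) = √(1/125749 + 1/(415445 + 405)) = √(1/125749 + 1/415850) = √(541599/52292721650) = √1132867430116734/10458544330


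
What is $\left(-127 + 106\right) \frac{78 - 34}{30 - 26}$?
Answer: $-231$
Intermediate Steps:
$\left(-127 + 106\right) \frac{78 - 34}{30 - 26} = - 21 \cdot \frac{44}{4} = - 21 \cdot 44 \cdot \frac{1}{4} = \left(-21\right) 11 = -231$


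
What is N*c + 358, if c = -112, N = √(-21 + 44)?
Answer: 358 - 112*√23 ≈ -179.13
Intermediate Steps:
N = √23 ≈ 4.7958
N*c + 358 = √23*(-112) + 358 = -112*√23 + 358 = 358 - 112*√23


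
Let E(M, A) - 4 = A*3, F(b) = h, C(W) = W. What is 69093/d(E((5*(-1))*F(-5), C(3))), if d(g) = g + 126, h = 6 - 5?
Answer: 69093/139 ≈ 497.07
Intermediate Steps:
h = 1
F(b) = 1
E(M, A) = 4 + 3*A (E(M, A) = 4 + A*3 = 4 + 3*A)
d(g) = 126 + g
69093/d(E((5*(-1))*F(-5), C(3))) = 69093/(126 + (4 + 3*3)) = 69093/(126 + (4 + 9)) = 69093/(126 + 13) = 69093/139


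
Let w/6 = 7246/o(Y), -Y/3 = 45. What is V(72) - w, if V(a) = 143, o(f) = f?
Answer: 20927/45 ≈ 465.04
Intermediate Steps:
Y = -135 (Y = -3*45 = -135)
w = -14492/45 (w = 6*(7246/(-135)) = 6*(7246*(-1/135)) = 6*(-7246/135) = -14492/45 ≈ -322.04)
V(72) - w = 143 - 1*(-14492/45) = 143 + 14492/45 = 20927/45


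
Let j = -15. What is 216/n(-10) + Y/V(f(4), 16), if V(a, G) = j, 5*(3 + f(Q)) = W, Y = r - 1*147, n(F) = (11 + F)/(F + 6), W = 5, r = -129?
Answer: -4228/5 ≈ -845.60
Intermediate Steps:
n(F) = (11 + F)/(6 + F)
Y = -276 (Y = -129 - 1*147 = -129 - 147 = -276)
f(Q) = -2 (f(Q) = -3 + (⅕)*5 = -3 + 1 = -2)
V(a, G) = -15
216/n(-10) + Y/V(f(4), 16) = 216/(((11 - 10)/(6 - 10))) - 276/(-15) = 216/((1/(-4))) - 276*(-1/15) = 216/((-¼*1)) + 92/5 = 216/(-¼) + 92/5 = 216*(-4) + 92/5 = -864 + 92/5 = -4228/5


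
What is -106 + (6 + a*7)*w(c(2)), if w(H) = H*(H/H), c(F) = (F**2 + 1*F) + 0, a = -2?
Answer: -154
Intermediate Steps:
c(F) = F + F**2 (c(F) = (F**2 + F) + 0 = (F + F**2) + 0 = F + F**2)
w(H) = H (w(H) = H*1 = H)
-106 + (6 + a*7)*w(c(2)) = -106 + (6 - 2*7)*(2*(1 + 2)) = -106 + (6 - 14)*(2*3) = -106 - 8*6 = -106 - 48 = -154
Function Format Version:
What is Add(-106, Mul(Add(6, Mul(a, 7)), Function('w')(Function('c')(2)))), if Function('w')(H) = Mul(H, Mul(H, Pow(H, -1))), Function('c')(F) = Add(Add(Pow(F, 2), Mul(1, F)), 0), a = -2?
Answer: -154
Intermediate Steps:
Function('c')(F) = Add(F, Pow(F, 2)) (Function('c')(F) = Add(Add(Pow(F, 2), F), 0) = Add(Add(F, Pow(F, 2)), 0) = Add(F, Pow(F, 2)))
Function('w')(H) = H (Function('w')(H) = Mul(H, 1) = H)
Add(-106, Mul(Add(6, Mul(a, 7)), Function('w')(Function('c')(2)))) = Add(-106, Mul(Add(6, Mul(-2, 7)), Mul(2, Add(1, 2)))) = Add(-106, Mul(Add(6, -14), Mul(2, 3))) = Add(-106, Mul(-8, 6)) = Add(-106, -48) = -154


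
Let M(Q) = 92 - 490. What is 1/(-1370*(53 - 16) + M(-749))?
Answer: -1/51088 ≈ -1.9574e-5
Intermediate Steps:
M(Q) = -398
1/(-1370*(53 - 16) + M(-749)) = 1/(-1370*(53 - 16) - 398) = 1/(-1370*37 - 398) = 1/(-50690 - 398) = 1/(-51088) = -1/51088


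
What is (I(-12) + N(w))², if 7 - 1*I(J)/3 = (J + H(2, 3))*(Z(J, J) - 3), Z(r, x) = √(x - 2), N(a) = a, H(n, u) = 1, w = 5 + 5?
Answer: (68 - 33*I*√14)² ≈ -10622.0 - 16793.0*I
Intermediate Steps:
w = 10
Z(r, x) = √(-2 + x)
I(J) = 21 - 3*(1 + J)*(-3 + √(-2 + J)) (I(J) = 21 - 3*(J + 1)*(√(-2 + J) - 3) = 21 - 3*(1 + J)*(-3 + √(-2 + J)))
(I(-12) + N(w))² = ((30 - 3*√(-2 - 12) + 9*(-12) - 3*(-12)*√(-2 - 12)) + 10)² = ((30 - 3*I*√14 - 108 - 3*(-12)*√(-14)) + 10)² = ((30 - 3*I*√14 - 108 - 3*(-12)*I*√14) + 10)² = ((30 - 3*I*√14 - 108 + 36*I*√14) + 10)² = ((-78 + 33*I*√14) + 10)² = (-68 + 33*I*√14)²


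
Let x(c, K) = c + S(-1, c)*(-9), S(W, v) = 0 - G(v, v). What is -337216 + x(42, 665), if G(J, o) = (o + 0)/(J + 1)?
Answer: -14498104/43 ≈ -3.3717e+5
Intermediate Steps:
G(J, o) = o/(1 + J)
S(W, v) = -v/(1 + v) (S(W, v) = 0 - v/(1 + v) = -v/(1 + v))
x(c, K) = c + 9*c/(1 + c) (x(c, K) = c - c/(1 + c)*(-9) = c + 9*c/(1 + c))
-337216 + x(42, 665) = -337216 + 42*(10 + 42)/(1 + 42) = -337216 + 42*52/43 = -337216 + 42*(1/43)*52 = -337216 + 2184/43 = -14498104/43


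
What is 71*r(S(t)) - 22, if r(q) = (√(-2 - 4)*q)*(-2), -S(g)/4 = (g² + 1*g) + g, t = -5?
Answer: -22 + 8520*I*√6 ≈ -22.0 + 20870.0*I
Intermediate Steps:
S(g) = -8*g - 4*g² (S(g) = -4*((g² + 1*g) + g) = -4*((g² + g) + g) = -4*((g + g²) + g) = -4*(g² + 2*g) = -8*g - 4*g²)
r(q) = -2*I*q*√6 (r(q) = (√(-6)*q)*(-2) = ((I*√6)*q)*(-2) = (I*q*√6)*(-2) = -2*I*q*√6)
71*r(S(t)) - 22 = 71*(-2*I*(-4*(-5)*(2 - 5))*√6) - 22 = 71*(-2*I*(-4*(-5)*(-3))*√6) - 22 = 71*(-2*I*(-60)*√6) - 22 = 71*(120*I*√6) - 22 = 8520*I*√6 - 22 = -22 + 8520*I*√6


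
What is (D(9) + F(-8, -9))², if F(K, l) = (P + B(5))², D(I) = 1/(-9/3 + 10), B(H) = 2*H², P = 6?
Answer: 481934209/49 ≈ 9.8354e+6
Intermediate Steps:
D(I) = ⅐ (D(I) = 1/(-9*⅓ + 10) = 1/(-3 + 10) = 1/7 = ⅐)
F(K, l) = 3136 (F(K, l) = (6 + 2*5²)² = (6 + 2*25)² = (6 + 50)² = 56² = 3136)
(D(9) + F(-8, -9))² = (⅐ + 3136)² = (21953/7)² = 481934209/49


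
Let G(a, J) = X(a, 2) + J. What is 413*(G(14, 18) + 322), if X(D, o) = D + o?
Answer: 147028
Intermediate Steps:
G(a, J) = 2 + J + a (G(a, J) = (a + 2) + J = (2 + a) + J = 2 + J + a)
413*(G(14, 18) + 322) = 413*((2 + 18 + 14) + 322) = 413*(34 + 322) = 413*356 = 147028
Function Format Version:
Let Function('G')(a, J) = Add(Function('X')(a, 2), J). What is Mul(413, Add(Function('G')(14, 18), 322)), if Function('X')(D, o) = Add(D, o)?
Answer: 147028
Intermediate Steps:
Function('G')(a, J) = Add(2, J, a) (Function('G')(a, J) = Add(Add(a, 2), J) = Add(Add(2, a), J) = Add(2, J, a))
Mul(413, Add(Function('G')(14, 18), 322)) = Mul(413, Add(Add(2, 18, 14), 322)) = Mul(413, Add(34, 322)) = Mul(413, 356) = 147028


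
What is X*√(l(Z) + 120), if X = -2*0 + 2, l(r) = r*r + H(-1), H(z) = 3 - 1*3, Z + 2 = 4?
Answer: 4*√31 ≈ 22.271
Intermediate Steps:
Z = 2 (Z = -2 + 4 = 2)
H(z) = 0 (H(z) = 3 - 3 = 0)
l(r) = r² (l(r) = r*r + 0 = r² + 0 = r²)
X = 2 (X = 0 + 2 = 2)
X*√(l(Z) + 120) = 2*√(2² + 120) = 2*√(4 + 120) = 2*√124 = 2*(2*√31) = 4*√31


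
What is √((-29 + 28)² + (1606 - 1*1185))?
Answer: √422 ≈ 20.543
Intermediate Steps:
√((-29 + 28)² + (1606 - 1*1185)) = √((-1)² + (1606 - 1185)) = √(1 + 421) = √422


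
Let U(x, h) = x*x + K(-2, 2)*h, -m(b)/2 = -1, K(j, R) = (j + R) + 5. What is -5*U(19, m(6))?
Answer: -1855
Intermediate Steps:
K(j, R) = 5 + R + j (K(j, R) = (R + j) + 5 = 5 + R + j)
m(b) = 2 (m(b) = -2*(-1) = 2)
U(x, h) = x**2 + 5*h (U(x, h) = x*x + (5 + 2 - 2)*h = x**2 + 5*h)
-5*U(19, m(6)) = -5*(19**2 + 5*2) = -5*(361 + 10) = -5*371 = -1855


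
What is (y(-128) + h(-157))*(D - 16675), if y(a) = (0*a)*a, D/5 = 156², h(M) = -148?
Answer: -15540740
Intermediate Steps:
D = 121680 (D = 5*156² = 5*24336 = 121680)
y(a) = 0 (y(a) = 0*a = 0)
(y(-128) + h(-157))*(D - 16675) = (0 - 148)*(121680 - 16675) = -148*105005 = -15540740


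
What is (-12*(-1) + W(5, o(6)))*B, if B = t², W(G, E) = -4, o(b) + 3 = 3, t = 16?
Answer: 2048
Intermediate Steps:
o(b) = 0 (o(b) = -3 + 3 = 0)
B = 256 (B = 16² = 256)
(-12*(-1) + W(5, o(6)))*B = (-12*(-1) - 4)*256 = (12 - 4)*256 = 8*256 = 2048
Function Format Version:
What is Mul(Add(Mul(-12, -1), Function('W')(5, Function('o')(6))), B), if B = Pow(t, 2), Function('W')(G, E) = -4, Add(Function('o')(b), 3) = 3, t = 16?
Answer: 2048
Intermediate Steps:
Function('o')(b) = 0 (Function('o')(b) = Add(-3, 3) = 0)
B = 256 (B = Pow(16, 2) = 256)
Mul(Add(Mul(-12, -1), Function('W')(5, Function('o')(6))), B) = Mul(Add(Mul(-12, -1), -4), 256) = Mul(Add(12, -4), 256) = Mul(8, 256) = 2048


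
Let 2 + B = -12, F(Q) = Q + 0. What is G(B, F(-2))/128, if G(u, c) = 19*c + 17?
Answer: -21/128 ≈ -0.16406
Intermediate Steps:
F(Q) = Q
B = -14 (B = -2 - 12 = -14)
G(u, c) = 17 + 19*c
G(B, F(-2))/128 = (17 + 19*(-2))/128 = (17 - 38)*(1/128) = -21*1/128 = -21/128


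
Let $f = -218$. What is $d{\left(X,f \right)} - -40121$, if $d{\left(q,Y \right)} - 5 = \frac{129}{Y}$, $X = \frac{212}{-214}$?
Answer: $\frac{8747339}{218} \approx 40125.0$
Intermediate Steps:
$X = - \frac{106}{107}$ ($X = 212 \left(- \frac{1}{214}\right) = - \frac{106}{107} \approx -0.99065$)
$d{\left(q,Y \right)} = 5 + \frac{129}{Y}$
$d{\left(X,f \right)} - -40121 = \left(5 + \frac{129}{-218}\right) - -40121 = \left(5 + 129 \left(- \frac{1}{218}\right)\right) + 40121 = \left(5 - \frac{129}{218}\right) + 40121 = \frac{961}{218} + 40121 = \frac{8747339}{218}$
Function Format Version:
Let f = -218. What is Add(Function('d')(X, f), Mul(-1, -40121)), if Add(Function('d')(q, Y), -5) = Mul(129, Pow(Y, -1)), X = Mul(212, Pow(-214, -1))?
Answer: Rational(8747339, 218) ≈ 40125.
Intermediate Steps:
X = Rational(-106, 107) (X = Mul(212, Rational(-1, 214)) = Rational(-106, 107) ≈ -0.99065)
Function('d')(q, Y) = Add(5, Mul(129, Pow(Y, -1)))
Add(Function('d')(X, f), Mul(-1, -40121)) = Add(Add(5, Mul(129, Pow(-218, -1))), Mul(-1, -40121)) = Add(Add(5, Mul(129, Rational(-1, 218))), 40121) = Add(Add(5, Rational(-129, 218)), 40121) = Add(Rational(961, 218), 40121) = Rational(8747339, 218)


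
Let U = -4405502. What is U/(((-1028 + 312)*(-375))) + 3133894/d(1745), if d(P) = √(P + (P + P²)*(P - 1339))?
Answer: -2202751/134250 + 3133894*√1236990365/1236990365 ≈ 72.697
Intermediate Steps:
d(P) = √(P + (-1339 + P)*(P + P²)) (d(P) = √(P + (P + P²)*(-1339 + P)) = √(P + (-1339 + P)*(P + P²)))
U/(((-1028 + 312)*(-375))) + 3133894/d(1745) = -4405502*(-1/(375*(-1028 + 312))) + 3133894/(√(1745*(-1338 + 1745² - 1338*1745))) = -4405502/((-716*(-375))) + 3133894/(√(1745*(-1338 + 3045025 - 2334810))) = -4405502/268500 + 3133894/(√(1745*708877)) = -4405502*1/268500 + 3133894/(√1236990365) = -2202751/134250 + 3133894*(√1236990365/1236990365) = -2202751/134250 + 3133894*√1236990365/1236990365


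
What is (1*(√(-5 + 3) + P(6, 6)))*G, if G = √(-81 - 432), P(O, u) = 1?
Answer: -3*√114 + 3*I*√57 ≈ -32.031 + 22.65*I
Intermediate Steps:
G = 3*I*√57 (G = √(-513) = 3*I*√57 ≈ 22.65*I)
(1*(√(-5 + 3) + P(6, 6)))*G = (1*(√(-5 + 3) + 1))*(3*I*√57) = (1*(√(-2) + 1))*(3*I*√57) = (1*(I*√2 + 1))*(3*I*√57) = (1*(1 + I*√2))*(3*I*√57) = (1 + I*√2)*(3*I*√57) = 3*I*√57*(1 + I*√2)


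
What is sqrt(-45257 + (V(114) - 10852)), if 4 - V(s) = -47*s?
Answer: I*sqrt(50747) ≈ 225.27*I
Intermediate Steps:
V(s) = 4 + 47*s (V(s) = 4 - (-47)*s = 4 + 47*s)
sqrt(-45257 + (V(114) - 10852)) = sqrt(-45257 + ((4 + 47*114) - 10852)) = sqrt(-45257 + ((4 + 5358) - 10852)) = sqrt(-45257 + (5362 - 10852)) = sqrt(-45257 - 5490) = sqrt(-50747) = I*sqrt(50747)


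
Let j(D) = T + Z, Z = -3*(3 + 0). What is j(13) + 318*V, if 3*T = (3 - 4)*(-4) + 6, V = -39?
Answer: -37223/3 ≈ -12408.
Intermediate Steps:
T = 10/3 (T = ((3 - 4)*(-4) + 6)/3 = (-1*(-4) + 6)/3 = (4 + 6)/3 = (⅓)*10 = 10/3 ≈ 3.3333)
Z = -9 (Z = -3*3 = -9)
j(D) = -17/3 (j(D) = 10/3 - 9 = -17/3)
j(13) + 318*V = -17/3 + 318*(-39) = -17/3 - 12402 = -37223/3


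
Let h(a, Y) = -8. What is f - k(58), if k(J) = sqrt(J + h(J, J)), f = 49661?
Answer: 49661 - 5*sqrt(2) ≈ 49654.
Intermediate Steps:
k(J) = sqrt(-8 + J) (k(J) = sqrt(J - 8) = sqrt(-8 + J))
f - k(58) = 49661 - sqrt(-8 + 58) = 49661 - sqrt(50) = 49661 - 5*sqrt(2)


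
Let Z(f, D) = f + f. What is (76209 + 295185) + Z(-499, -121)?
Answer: 370396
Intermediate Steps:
Z(f, D) = 2*f
(76209 + 295185) + Z(-499, -121) = (76209 + 295185) + 2*(-499) = 371394 - 998 = 370396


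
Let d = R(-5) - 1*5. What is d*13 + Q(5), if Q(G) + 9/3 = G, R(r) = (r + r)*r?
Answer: 587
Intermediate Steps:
R(r) = 2*r² (R(r) = (2*r)*r = 2*r²)
Q(G) = -3 + G
d = 45 (d = 2*(-5)² - 1*5 = 2*25 - 5 = 50 - 5 = 45)
d*13 + Q(5) = 45*13 + (-3 + 5) = 585 + 2 = 587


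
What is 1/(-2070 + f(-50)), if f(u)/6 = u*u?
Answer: 1/12930 ≈ 7.7339e-5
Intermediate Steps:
f(u) = 6*u² (f(u) = 6*(u*u) = 6*u²)
1/(-2070 + f(-50)) = 1/(-2070 + 6*(-50)²) = 1/(-2070 + 6*2500) = 1/(-2070 + 15000) = 1/12930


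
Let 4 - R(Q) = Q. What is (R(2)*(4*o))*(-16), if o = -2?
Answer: 256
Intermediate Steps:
R(Q) = 4 - Q
(R(2)*(4*o))*(-16) = ((4 - 1*2)*(4*(-2)))*(-16) = ((4 - 2)*(-8))*(-16) = (2*(-8))*(-16) = -16*(-16) = 256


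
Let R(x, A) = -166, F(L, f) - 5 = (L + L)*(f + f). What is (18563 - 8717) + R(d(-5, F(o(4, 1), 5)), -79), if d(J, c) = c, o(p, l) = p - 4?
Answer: 9680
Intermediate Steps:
o(p, l) = -4 + p
F(L, f) = 5 + 4*L*f (F(L, f) = 5 + (L + L)*(f + f) = 5 + (2*L)*(2*f) = 5 + 4*L*f)
(18563 - 8717) + R(d(-5, F(o(4, 1), 5)), -79) = (18563 - 8717) - 166 = 9846 - 166 = 9680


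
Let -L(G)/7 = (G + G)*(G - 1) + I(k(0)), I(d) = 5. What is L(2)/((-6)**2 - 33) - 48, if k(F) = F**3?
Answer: -69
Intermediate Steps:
L(G) = -35 - 14*G*(-1 + G) (L(G) = -7*((G + G)*(G - 1) + 5) = -7*((2*G)*(-1 + G) + 5) = -7*(2*G*(-1 + G) + 5) = -7*(5 + 2*G*(-1 + G)) = -35 - 14*G*(-1 + G))
L(2)/((-6)**2 - 33) - 48 = (-35 - 14*2**2 + 14*2)/((-6)**2 - 33) - 48 = (-35 - 14*4 + 28)/(36 - 33) - 48 = (-35 - 56 + 28)/3 - 48 = -63*1/3 - 48 = -21 - 48 = -69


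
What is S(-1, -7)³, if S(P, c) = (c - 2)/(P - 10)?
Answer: 729/1331 ≈ 0.54771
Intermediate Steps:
S(P, c) = (-2 + c)/(-10 + P)
S(-1, -7)³ = ((-2 - 7)/(-10 - 1))³ = (-9/(-11))³ = (-1/11*(-9))³ = (9/11)³ = 729/1331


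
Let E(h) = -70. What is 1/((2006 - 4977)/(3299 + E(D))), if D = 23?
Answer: -3229/2971 ≈ -1.0868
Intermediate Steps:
1/((2006 - 4977)/(3299 + E(D))) = 1/((2006 - 4977)/(3299 - 70)) = 1/(-2971/3229) = -3229/2971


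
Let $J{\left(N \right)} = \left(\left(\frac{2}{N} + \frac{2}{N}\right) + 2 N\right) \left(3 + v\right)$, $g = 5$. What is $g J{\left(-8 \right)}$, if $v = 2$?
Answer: $- \frac{825}{2} \approx -412.5$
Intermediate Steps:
$J{\left(N \right)} = 10 N + \frac{20}{N}$ ($J{\left(N \right)} = \left(\left(\frac{2}{N} + \frac{2}{N}\right) + 2 N\right) \left(3 + 2\right) = \left(\frac{4}{N} + 2 N\right) 5 = \left(2 N + \frac{4}{N}\right) 5 = 10 N + \frac{20}{N}$)
$g J{\left(-8 \right)} = 5 \left(10 \left(-8\right) + \frac{20}{-8}\right) = 5 \left(-80 + 20 \left(- \frac{1}{8}\right)\right) = 5 \left(-80 - \frac{5}{2}\right) = 5 \left(- \frac{165}{2}\right) = - \frac{825}{2}$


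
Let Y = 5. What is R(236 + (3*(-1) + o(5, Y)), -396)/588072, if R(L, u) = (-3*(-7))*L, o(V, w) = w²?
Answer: 903/98012 ≈ 0.0092131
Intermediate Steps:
R(L, u) = 21*L
R(236 + (3*(-1) + o(5, Y)), -396)/588072 = (21*(236 + (3*(-1) + 5²)))/588072 = (21*(236 + (-3 + 25)))*(1/588072) = (21*(236 + 22))*(1/588072) = (21*258)*(1/588072) = 5418*(1/588072) = 903/98012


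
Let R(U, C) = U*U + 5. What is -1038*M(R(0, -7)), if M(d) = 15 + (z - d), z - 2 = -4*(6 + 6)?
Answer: 37368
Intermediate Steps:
R(U, C) = 5 + U**2 (R(U, C) = U**2 + 5 = 5 + U**2)
z = -46 (z = 2 - 4*(6 + 6) = 2 - 4*12 = 2 - 48 = -46)
M(d) = -31 - d (M(d) = 15 + (-46 - d) = -31 - d)
-1038*M(R(0, -7)) = -1038*(-31 - (5 + 0**2)) = -1038*(-31 - (5 + 0)) = -1038*(-31 - 1*5) = -1038*(-31 - 5) = -1038*(-36) = 37368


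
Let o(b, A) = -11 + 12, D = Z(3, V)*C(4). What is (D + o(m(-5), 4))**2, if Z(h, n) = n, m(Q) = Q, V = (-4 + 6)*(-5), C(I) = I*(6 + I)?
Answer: 159201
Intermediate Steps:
V = -10 (V = 2*(-5) = -10)
D = -400 (D = -40*(6 + 4) = -40*10 = -10*40 = -400)
o(b, A) = 1
(D + o(m(-5), 4))**2 = (-400 + 1)**2 = (-399)**2 = 159201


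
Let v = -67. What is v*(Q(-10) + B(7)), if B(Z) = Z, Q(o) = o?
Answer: 201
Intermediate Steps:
v*(Q(-10) + B(7)) = -67*(-10 + 7) = -67*(-3) = 201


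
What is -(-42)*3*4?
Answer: 504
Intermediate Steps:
-(-42)*3*4 = -14*(-9)*4 = 126*4 = 504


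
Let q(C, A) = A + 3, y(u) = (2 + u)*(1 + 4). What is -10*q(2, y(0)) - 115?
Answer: -245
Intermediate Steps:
y(u) = 10 + 5*u (y(u) = (2 + u)*5 = 10 + 5*u)
q(C, A) = 3 + A
-10*q(2, y(0)) - 115 = -10*(3 + (10 + 5*0)) - 115 = -10*(3 + (10 + 0)) - 115 = -10*(3 + 10) - 115 = -10*13 - 115 = -130 - 115 = -245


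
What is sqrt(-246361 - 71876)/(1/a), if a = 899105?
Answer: 899105*I*sqrt(318237) ≈ 5.0721e+8*I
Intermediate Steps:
sqrt(-246361 - 71876)/(1/a) = sqrt(-246361 - 71876)/(1/899105) = sqrt(-318237)/(1/899105) = (I*sqrt(318237))*899105 = 899105*I*sqrt(318237)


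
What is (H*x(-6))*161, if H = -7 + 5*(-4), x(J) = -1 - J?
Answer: -21735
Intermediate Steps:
H = -27 (H = -7 - 20 = -27)
(H*x(-6))*161 = -27*(-1 - 1*(-6))*161 = -27*(-1 + 6)*161 = -27*5*161 = -135*161 = -21735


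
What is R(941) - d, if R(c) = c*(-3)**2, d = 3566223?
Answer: -3557754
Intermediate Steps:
R(c) = 9*c (R(c) = c*9 = 9*c)
R(941) - d = 9*941 - 1*3566223 = 8469 - 3566223 = -3557754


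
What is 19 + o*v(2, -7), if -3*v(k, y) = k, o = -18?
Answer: 31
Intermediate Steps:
v(k, y) = -k/3
19 + o*v(2, -7) = 19 - (-6)*2 = 19 - 18*(-2/3) = 19 + 12 = 31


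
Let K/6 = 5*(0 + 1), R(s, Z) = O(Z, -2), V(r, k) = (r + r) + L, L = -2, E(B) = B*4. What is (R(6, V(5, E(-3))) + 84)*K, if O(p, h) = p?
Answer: 2760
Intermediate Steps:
E(B) = 4*B
V(r, k) = -2 + 2*r (V(r, k) = (r + r) - 2 = 2*r - 2 = -2 + 2*r)
R(s, Z) = Z
K = 30 (K = 6*(5*(0 + 1)) = 6*(5*1) = 6*5 = 30)
(R(6, V(5, E(-3))) + 84)*K = ((-2 + 2*5) + 84)*30 = ((-2 + 10) + 84)*30 = (8 + 84)*30 = 92*30 = 2760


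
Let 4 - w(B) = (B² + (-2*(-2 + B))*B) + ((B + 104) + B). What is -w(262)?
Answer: -66972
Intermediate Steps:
w(B) = -100 - B² - 2*B - B*(4 - 2*B) (w(B) = 4 - ((B² + (-2*(-2 + B))*B) + ((B + 104) + B)) = 4 - ((B² + (4 - 2*B)*B) + ((104 + B) + B)) = 4 - ((B² + B*(4 - 2*B)) + (104 + 2*B)) = 4 - (104 + B² + 2*B + B*(4 - 2*B)) = 4 + (-104 - B² - 2*B - B*(4 - 2*B)) = -100 - B² - 2*B - B*(4 - 2*B))
-w(262) = -(-100 + 262² - 6*262) = -(-100 + 68644 - 1572) = -1*66972 = -66972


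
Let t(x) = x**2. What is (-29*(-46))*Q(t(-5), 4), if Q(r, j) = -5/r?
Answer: -1334/5 ≈ -266.80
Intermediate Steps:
(-29*(-46))*Q(t(-5), 4) = (-29*(-46))*(-5/((-5)**2)) = 1334*(-5/25) = 1334*(-5*1/25) = 1334*(-1/5) = -1334/5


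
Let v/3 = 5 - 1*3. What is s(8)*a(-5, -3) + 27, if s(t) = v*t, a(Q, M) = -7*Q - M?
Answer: 1851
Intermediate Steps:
v = 6 (v = 3*(5 - 1*3) = 3*(5 - 3) = 3*2 = 6)
a(Q, M) = -M - 7*Q
s(t) = 6*t
s(8)*a(-5, -3) + 27 = (6*8)*(-1*(-3) - 7*(-5)) + 27 = 48*(3 + 35) + 27 = 48*38 + 27 = 1824 + 27 = 1851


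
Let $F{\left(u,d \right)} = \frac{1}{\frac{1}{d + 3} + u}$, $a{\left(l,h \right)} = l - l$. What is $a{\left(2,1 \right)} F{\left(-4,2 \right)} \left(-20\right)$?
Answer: $0$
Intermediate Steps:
$a{\left(l,h \right)} = 0$
$F{\left(u,d \right)} = \frac{1}{u + \frac{1}{3 + d}}$ ($F{\left(u,d \right)} = \frac{1}{\frac{1}{3 + d} + u} = \frac{1}{u + \frac{1}{3 + d}}$)
$a{\left(2,1 \right)} F{\left(-4,2 \right)} \left(-20\right) = 0 \frac{3 + 2}{1 + 3 \left(-4\right) + 2 \left(-4\right)} \left(-20\right) = 0 \frac{1}{1 - 12 - 8} \cdot 5 \left(-20\right) = 0 \frac{1}{-19} \cdot 5 \left(-20\right) = 0 \left(\left(- \frac{1}{19}\right) 5\right) \left(-20\right) = 0 \left(- \frac{5}{19}\right) \left(-20\right) = 0 \left(-20\right) = 0$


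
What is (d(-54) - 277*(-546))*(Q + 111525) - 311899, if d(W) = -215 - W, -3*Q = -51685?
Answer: 58355611363/3 ≈ 1.9452e+10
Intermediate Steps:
Q = 51685/3 (Q = -1/3*(-51685) = 51685/3 ≈ 17228.)
(d(-54) - 277*(-546))*(Q + 111525) - 311899 = ((-215 - 1*(-54)) - 277*(-546))*(51685/3 + 111525) - 311899 = ((-215 + 54) + 151242)*(386260/3) - 311899 = (-161 + 151242)*(386260/3) - 311899 = 151081*(386260/3) - 311899 = 58356547060/3 - 311899 = 58355611363/3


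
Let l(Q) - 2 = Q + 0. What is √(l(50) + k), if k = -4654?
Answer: I*√4602 ≈ 67.838*I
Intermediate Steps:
l(Q) = 2 + Q (l(Q) = 2 + (Q + 0) = 2 + Q)
√(l(50) + k) = √((2 + 50) - 4654) = √(52 - 4654) = √(-4602) = I*√4602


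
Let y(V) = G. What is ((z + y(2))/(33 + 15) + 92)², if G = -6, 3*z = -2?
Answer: 10936249/1296 ≈ 8438.5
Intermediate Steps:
z = -⅔ (z = (⅓)*(-2) = -⅔ ≈ -0.66667)
y(V) = -6
((z + y(2))/(33 + 15) + 92)² = ((-⅔ - 6)/(33 + 15) + 92)² = (-20/3/48 + 92)² = (-20/3*1/48 + 92)² = (-5/36 + 92)² = (3307/36)² = 10936249/1296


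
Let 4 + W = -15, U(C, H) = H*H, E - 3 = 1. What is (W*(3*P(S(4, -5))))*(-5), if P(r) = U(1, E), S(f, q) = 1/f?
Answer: 4560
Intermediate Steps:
E = 4 (E = 3 + 1 = 4)
U(C, H) = H²
P(r) = 16 (P(r) = 4² = 16)
W = -19 (W = -4 - 15 = -19)
(W*(3*P(S(4, -5))))*(-5) = -57*16*(-5) = -19*48*(-5) = -912*(-5) = 4560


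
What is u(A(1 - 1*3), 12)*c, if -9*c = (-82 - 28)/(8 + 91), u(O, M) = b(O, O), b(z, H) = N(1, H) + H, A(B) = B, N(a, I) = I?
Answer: -40/81 ≈ -0.49383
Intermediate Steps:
b(z, H) = 2*H (b(z, H) = H + H = 2*H)
u(O, M) = 2*O
c = 10/81 (c = -(-82 - 28)/(9*(8 + 91)) = -(-110)/(9*99) = -⅑*(-10/9) = 10/81 ≈ 0.12346)
u(A(1 - 1*3), 12)*c = (2*(1 - 1*3))*(10/81) = (2*(1 - 3))*(10/81) = (2*(-2))*(10/81) = -4*10/81 = -40/81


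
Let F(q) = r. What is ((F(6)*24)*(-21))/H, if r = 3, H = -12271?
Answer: 216/1753 ≈ 0.12322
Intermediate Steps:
F(q) = 3
((F(6)*24)*(-21))/H = ((3*24)*(-21))/(-12271) = (72*(-21))*(-1/12271) = -1512*(-1/12271) = 216/1753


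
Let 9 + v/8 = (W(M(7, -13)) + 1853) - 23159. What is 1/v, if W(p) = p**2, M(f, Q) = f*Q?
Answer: -1/104272 ≈ -9.5903e-6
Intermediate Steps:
M(f, Q) = Q*f
v = -104272 (v = -72 + 8*(((-13*7)**2 + 1853) - 23159) = -72 + 8*(((-91)**2 + 1853) - 23159) = -72 + 8*((8281 + 1853) - 23159) = -72 + 8*(10134 - 23159) = -72 + 8*(-13025) = -72 - 104200 = -104272)
1/v = 1/(-104272) = -1/104272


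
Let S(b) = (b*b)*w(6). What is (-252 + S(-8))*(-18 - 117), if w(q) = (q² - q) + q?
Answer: -277020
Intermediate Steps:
w(q) = q²
S(b) = 36*b² (S(b) = (b*b)*6² = b²*36 = 36*b²)
(-252 + S(-8))*(-18 - 117) = (-252 + 36*(-8)²)*(-18 - 117) = (-252 + 36*64)*(-135) = (-252 + 2304)*(-135) = 2052*(-135) = -277020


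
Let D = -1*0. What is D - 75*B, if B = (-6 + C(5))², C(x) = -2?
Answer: -4800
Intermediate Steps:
D = 0
B = 64 (B = (-6 - 2)² = (-8)² = 64)
D - 75*B = 0 - 75*64 = 0 - 4800 = -4800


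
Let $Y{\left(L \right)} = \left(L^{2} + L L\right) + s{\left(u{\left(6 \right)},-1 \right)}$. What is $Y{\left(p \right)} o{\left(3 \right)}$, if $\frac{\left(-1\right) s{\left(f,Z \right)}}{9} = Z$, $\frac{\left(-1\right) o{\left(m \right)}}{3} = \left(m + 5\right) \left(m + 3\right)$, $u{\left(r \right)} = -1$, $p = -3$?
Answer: $-3888$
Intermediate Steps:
$o{\left(m \right)} = - 3 \left(3 + m\right) \left(5 + m\right)$ ($o{\left(m \right)} = - 3 \left(m + 5\right) \left(m + 3\right) = - 3 \left(5 + m\right) \left(3 + m\right) = - 3 \left(3 + m\right) \left(5 + m\right)$)
$s{\left(f,Z \right)} = - 9 Z$
$Y{\left(L \right)} = 9 + 2 L^{2}$ ($Y{\left(L \right)} = \left(L^{2} + L L\right) - -9 = \left(L^{2} + L^{2}\right) + 9 = 2 L^{2} + 9 = 9 + 2 L^{2}$)
$Y{\left(p \right)} o{\left(3 \right)} = \left(9 + 2 \left(-3\right)^{2}\right) \left(-45 - 72 - 3 \cdot 3^{2}\right) = \left(9 + 2 \cdot 9\right) \left(-45 - 72 - 27\right) = \left(9 + 18\right) \left(-45 - 72 - 27\right) = 27 \left(-144\right) = -3888$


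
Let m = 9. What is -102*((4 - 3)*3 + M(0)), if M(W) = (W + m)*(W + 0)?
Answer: -306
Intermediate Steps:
M(W) = W*(9 + W) (M(W) = (W + 9)*(W + 0) = (9 + W)*W = W*(9 + W))
-102*((4 - 3)*3 + M(0)) = -102*((4 - 3)*3 + 0*(9 + 0)) = -102*(1*3 + 0*9) = -102*(3 + 0) = -102*3 = -306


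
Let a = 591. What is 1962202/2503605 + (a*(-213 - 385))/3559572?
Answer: 14733768661/21525995790 ≈ 0.68446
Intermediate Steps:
1962202/2503605 + (a*(-213 - 385))/3559572 = 1962202/2503605 + (591*(-213 - 385))/3559572 = 1962202*(1/2503605) + (591*(-598))*(1/3559572) = 1962202/2503605 - 353418*1/3559572 = 1962202/2503605 - 2561/25794 = 14733768661/21525995790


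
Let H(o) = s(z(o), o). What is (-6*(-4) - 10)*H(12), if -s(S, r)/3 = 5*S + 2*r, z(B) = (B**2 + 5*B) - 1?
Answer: -43638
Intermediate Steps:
z(B) = -1 + B**2 + 5*B
s(S, r) = -15*S - 6*r (s(S, r) = -3*(5*S + 2*r) = -3*(2*r + 5*S) = -15*S - 6*r)
H(o) = 15 - 81*o - 15*o**2 (H(o) = -15*(-1 + o**2 + 5*o) - 6*o = (15 - 75*o - 15*o**2) - 6*o = 15 - 81*o - 15*o**2)
(-6*(-4) - 10)*H(12) = (-6*(-4) - 10)*(15 - 81*12 - 15*12**2) = (24 - 10)*(15 - 972 - 15*144) = 14*(15 - 972 - 2160) = 14*(-3117) = -43638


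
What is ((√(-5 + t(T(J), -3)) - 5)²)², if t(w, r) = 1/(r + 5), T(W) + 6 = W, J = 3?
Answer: (10 - 3*I*√2)⁴/16 ≈ -29.75 - 869.74*I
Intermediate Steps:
T(W) = -6 + W
t(w, r) = 1/(5 + r)
((√(-5 + t(T(J), -3)) - 5)²)² = ((√(-5 + 1/(5 - 3)) - 5)²)² = ((√(-5 + 1/2) - 5)²)² = ((√(-5 + ½) - 5)²)² = ((√(-9/2) - 5)²)² = ((3*I*√2/2 - 5)²)² = ((-5 + 3*I*√2/2)²)² = (-5 + 3*I*√2/2)⁴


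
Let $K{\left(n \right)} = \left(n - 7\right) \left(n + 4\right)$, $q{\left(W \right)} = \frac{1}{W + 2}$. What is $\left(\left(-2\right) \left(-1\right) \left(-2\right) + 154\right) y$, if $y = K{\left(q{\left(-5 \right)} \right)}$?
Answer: $- \frac{12100}{3} \approx -4033.3$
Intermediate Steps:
$q{\left(W \right)} = \frac{1}{2 + W}$
$K{\left(n \right)} = \left(-7 + n\right) \left(4 + n\right)$
$y = - \frac{242}{9}$ ($y = -28 + \left(\frac{1}{2 - 5}\right)^{2} - \frac{3}{2 - 5} = -28 + \left(\frac{1}{-3}\right)^{2} - \frac{3}{-3} = -28 + \left(- \frac{1}{3}\right)^{2} - -1 = -28 + \frac{1}{9} + 1 = - \frac{242}{9} \approx -26.889$)
$\left(\left(-2\right) \left(-1\right) \left(-2\right) + 154\right) y = \left(\left(-2\right) \left(-1\right) \left(-2\right) + 154\right) \left(- \frac{242}{9}\right) = \left(2 \left(-2\right) + 154\right) \left(- \frac{242}{9}\right) = \left(-4 + 154\right) \left(- \frac{242}{9}\right) = 150 \left(- \frac{242}{9}\right) = - \frac{12100}{3}$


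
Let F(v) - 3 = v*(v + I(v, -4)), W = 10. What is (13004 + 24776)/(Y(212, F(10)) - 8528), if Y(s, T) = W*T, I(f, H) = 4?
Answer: -18890/3549 ≈ -5.3226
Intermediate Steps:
F(v) = 3 + v*(4 + v) (F(v) = 3 + v*(v + 4) = 3 + v*(4 + v))
Y(s, T) = 10*T
(13004 + 24776)/(Y(212, F(10)) - 8528) = (13004 + 24776)/(10*(3 + 10² + 4*10) - 8528) = 37780/(10*(3 + 100 + 40) - 8528) = 37780/(10*143 - 8528) = 37780/(1430 - 8528) = 37780/(-7098) = 37780*(-1/7098) = -18890/3549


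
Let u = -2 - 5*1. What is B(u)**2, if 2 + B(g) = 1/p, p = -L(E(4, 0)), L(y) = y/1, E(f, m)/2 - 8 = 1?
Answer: 1369/324 ≈ 4.2253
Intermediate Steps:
E(f, m) = 18 (E(f, m) = 16 + 2*1 = 16 + 2 = 18)
L(y) = y (L(y) = y*1 = y)
u = -7 (u = -2 - 5 = -7)
p = -18 (p = -1*18 = -18)
B(g) = -37/18 (B(g) = -2 + 1/(-18) = -2 - 1/18 = -37/18)
B(u)**2 = (-37/18)**2 = 1369/324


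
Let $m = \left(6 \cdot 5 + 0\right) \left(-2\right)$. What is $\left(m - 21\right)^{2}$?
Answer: $6561$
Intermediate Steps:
$m = -60$ ($m = \left(30 + 0\right) \left(-2\right) = 30 \left(-2\right) = -60$)
$\left(m - 21\right)^{2} = \left(-60 - 21\right)^{2} = \left(-81\right)^{2} = 6561$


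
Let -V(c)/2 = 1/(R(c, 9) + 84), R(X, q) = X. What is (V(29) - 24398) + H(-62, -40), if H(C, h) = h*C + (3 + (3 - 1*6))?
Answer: -2476736/113 ≈ -21918.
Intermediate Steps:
V(c) = -2/(84 + c) (V(c) = -2/(c + 84) = -2/(84 + c))
H(C, h) = C*h (H(C, h) = C*h + (3 + (3 - 6)) = C*h + (3 - 3) = C*h + 0 = C*h)
(V(29) - 24398) + H(-62, -40) = (-2/(84 + 29) - 24398) - 62*(-40) = (-2/113 - 24398) + 2480 = -2756976/113 + 2480 = -2476736/113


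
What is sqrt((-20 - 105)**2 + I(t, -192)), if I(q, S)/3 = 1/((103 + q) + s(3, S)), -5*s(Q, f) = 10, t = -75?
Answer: sqrt(10562578)/26 ≈ 125.00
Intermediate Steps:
s(Q, f) = -2 (s(Q, f) = -1/5*10 = -2)
I(q, S) = 3/(101 + q) (I(q, S) = 3/((103 + q) - 2) = 3/(101 + q))
sqrt((-20 - 105)**2 + I(t, -192)) = sqrt((-20 - 105)**2 + 3/(101 - 75)) = sqrt((-125)**2 + 3/26) = sqrt(15625 + 3*(1/26)) = sqrt(15625 + 3/26) = sqrt(406253/26) = sqrt(10562578)/26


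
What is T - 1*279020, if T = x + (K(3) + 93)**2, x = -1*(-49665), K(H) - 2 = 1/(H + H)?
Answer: -7930739/36 ≈ -2.2030e+5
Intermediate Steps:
K(H) = 2 + 1/(2*H) (K(H) = 2 + 1/(H + H) = 2 + 1/(2*H))
x = 49665
T = 2113981/36 (T = 49665 + ((2 + (1/2)/3) + 93)**2 = 49665 + ((2 + (1/2)*(1/3)) + 93)**2 = 49665 + ((2 + 1/6) + 93)**2 = 49665 + (13/6 + 93)**2 = 49665 + (571/6)**2 = 49665 + 326041/36 = 2113981/36 ≈ 58722.)
T - 1*279020 = 2113981/36 - 1*279020 = 2113981/36 - 279020 = -7930739/36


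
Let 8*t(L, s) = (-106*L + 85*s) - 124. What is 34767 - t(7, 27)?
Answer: 276707/8 ≈ 34588.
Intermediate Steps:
t(L, s) = -31/2 - 53*L/4 + 85*s/8 (t(L, s) = ((-106*L + 85*s) - 124)/8 = (-124 - 106*L + 85*s)/8 = -31/2 - 53*L/4 + 85*s/8)
34767 - t(7, 27) = 34767 - (-31/2 - 53/4*7 + (85/8)*27) = 34767 - (-31/2 - 371/4 + 2295/8) = 34767 - 1*1429/8 = 34767 - 1429/8 = 276707/8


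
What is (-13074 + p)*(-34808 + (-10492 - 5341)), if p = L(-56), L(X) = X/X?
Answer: 662029793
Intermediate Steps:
L(X) = 1
p = 1
(-13074 + p)*(-34808 + (-10492 - 5341)) = (-13074 + 1)*(-34808 + (-10492 - 5341)) = -13073*(-34808 - 15833) = -13073*(-50641) = 662029793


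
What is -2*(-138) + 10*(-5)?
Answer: 226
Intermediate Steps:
-2*(-138) + 10*(-5) = 276 - 50 = 226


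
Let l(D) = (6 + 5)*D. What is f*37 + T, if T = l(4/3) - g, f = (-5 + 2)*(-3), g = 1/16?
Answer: 16685/48 ≈ 347.60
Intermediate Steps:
g = 1/16 (g = 1*(1/16) = 1/16 ≈ 0.062500)
l(D) = 11*D
f = 9 (f = -3*(-3) = 9)
T = 701/48 (T = 11*(4/3) - 1*1/16 = 11*(4*(⅓)) - 1/16 = 11*(4/3) - 1/16 = 44/3 - 1/16 = 701/48 ≈ 14.604)
f*37 + T = 9*37 + 701/48 = 333 + 701/48 = 16685/48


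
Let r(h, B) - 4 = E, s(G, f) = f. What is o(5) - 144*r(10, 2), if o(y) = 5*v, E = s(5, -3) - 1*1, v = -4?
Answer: -20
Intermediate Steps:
E = -4 (E = -3 - 1*1 = -3 - 1 = -4)
o(y) = -20 (o(y) = 5*(-4) = -20)
r(h, B) = 0 (r(h, B) = 4 - 4 = 0)
o(5) - 144*r(10, 2) = -20 - 144*0 = -20 + 0 = -20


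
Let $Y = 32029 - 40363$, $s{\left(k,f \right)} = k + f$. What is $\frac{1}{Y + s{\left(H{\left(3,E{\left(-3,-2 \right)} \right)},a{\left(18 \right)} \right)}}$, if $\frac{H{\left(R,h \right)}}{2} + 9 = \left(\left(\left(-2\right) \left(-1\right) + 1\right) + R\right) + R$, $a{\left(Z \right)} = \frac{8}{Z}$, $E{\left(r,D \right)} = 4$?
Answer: $- \frac{9}{75002} \approx -0.00012$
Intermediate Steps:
$H{\left(R,h \right)} = -12 + 4 R$ ($H{\left(R,h \right)} = -18 + 2 \left(\left(\left(\left(-2\right) \left(-1\right) + 1\right) + R\right) + R\right) = -18 + 2 \left(\left(\left(2 + 1\right) + R\right) + R\right) = -18 + 2 \left(\left(3 + R\right) + R\right) = -18 + 2 \left(3 + 2 R\right) = -18 + \left(6 + 4 R\right) = -12 + 4 R$)
$s{\left(k,f \right)} = f + k$
$Y = -8334$
$\frac{1}{Y + s{\left(H{\left(3,E{\left(-3,-2 \right)} \right)},a{\left(18 \right)} \right)}} = \frac{1}{-8334 + \left(\frac{8}{18} + \left(-12 + 4 \cdot 3\right)\right)} = \frac{1}{-8334 + \left(8 \cdot \frac{1}{18} + \left(-12 + 12\right)\right)} = \frac{1}{-8334 + \left(\frac{4}{9} + 0\right)} = \frac{1}{-8334 + \frac{4}{9}} = \frac{1}{- \frac{75002}{9}} = - \frac{9}{75002}$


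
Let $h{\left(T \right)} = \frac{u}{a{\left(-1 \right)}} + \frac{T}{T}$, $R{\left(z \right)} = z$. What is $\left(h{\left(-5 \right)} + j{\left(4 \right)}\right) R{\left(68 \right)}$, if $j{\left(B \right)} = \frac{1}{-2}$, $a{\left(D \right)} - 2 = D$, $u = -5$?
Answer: $-306$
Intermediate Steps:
$a{\left(D \right)} = 2 + D$
$j{\left(B \right)} = - \frac{1}{2}$
$h{\left(T \right)} = -4$ ($h{\left(T \right)} = - \frac{5}{2 - 1} + \frac{T}{T} = - \frac{5}{1} + 1 = \left(-5\right) 1 + 1 = -5 + 1 = -4$)
$\left(h{\left(-5 \right)} + j{\left(4 \right)}\right) R{\left(68 \right)} = \left(-4 - \frac{1}{2}\right) 68 = \left(- \frac{9}{2}\right) 68 = -306$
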